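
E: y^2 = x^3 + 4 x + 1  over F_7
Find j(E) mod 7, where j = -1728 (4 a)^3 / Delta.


Delta = -16(4 a^3 + 27 b^2) mod 7 = 1
-1728 * (4 a)^3 = -1728 * (4*4)^3 mod 7 = 1
j = 1 * 1^(-1) mod 7 = 1

j = 1 (mod 7)


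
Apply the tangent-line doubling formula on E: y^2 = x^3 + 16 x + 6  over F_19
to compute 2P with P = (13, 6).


Doubling: s = (3 x1^2 + a) / (2 y1)
s = (3*13^2 + 16) / (2*6) mod 19 = 4
x3 = s^2 - 2 x1 mod 19 = 4^2 - 2*13 = 9
y3 = s (x1 - x3) - y1 mod 19 = 4 * (13 - 9) - 6 = 10

2P = (9, 10)


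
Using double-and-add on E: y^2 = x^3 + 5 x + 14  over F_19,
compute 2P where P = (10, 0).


k = 2 = 10_2 (binary, LSB first: 01)
Double-and-add from P = (10, 0):
  bit 0 = 0: acc unchanged = O
  bit 1 = 1: acc = O + O = O

2P = O


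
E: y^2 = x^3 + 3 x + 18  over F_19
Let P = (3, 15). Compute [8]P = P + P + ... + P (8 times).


k = 8 = 1000_2 (binary, LSB first: 0001)
Double-and-add from P = (3, 15):
  bit 0 = 0: acc unchanged = O
  bit 1 = 0: acc unchanged = O
  bit 2 = 0: acc unchanged = O
  bit 3 = 1: acc = O + (5, 5) = (5, 5)

8P = (5, 5)


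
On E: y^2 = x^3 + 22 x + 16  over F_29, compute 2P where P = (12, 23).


Doubling: s = (3 x1^2 + a) / (2 y1)
s = (3*12^2 + 22) / (2*23) mod 29 = 25
x3 = s^2 - 2 x1 mod 29 = 25^2 - 2*12 = 21
y3 = s (x1 - x3) - y1 mod 29 = 25 * (12 - 21) - 23 = 13

2P = (21, 13)


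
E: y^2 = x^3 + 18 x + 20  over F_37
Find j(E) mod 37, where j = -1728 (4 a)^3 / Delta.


Delta = -16(4 a^3 + 27 b^2) mod 37 = 35
-1728 * (4 a)^3 = -1728 * (4*18)^3 mod 37 = 23
j = 23 * 35^(-1) mod 37 = 7

j = 7 (mod 37)


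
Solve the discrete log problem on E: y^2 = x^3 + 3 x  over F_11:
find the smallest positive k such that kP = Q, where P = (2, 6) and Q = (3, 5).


Enumerate multiples of P until we hit Q = (3, 5):
  1P = (2, 6)
  2P = (1, 9)
  3P = (6, 6)
  4P = (3, 5)
Match found at i = 4.

k = 4


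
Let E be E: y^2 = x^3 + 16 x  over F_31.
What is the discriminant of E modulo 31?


4 a^3 + 27 b^2 = 4*16^3 + 27*0^2 = 16384 + 0 = 16384
Delta = -16 * (16384) = -262144
Delta mod 31 = 23

Delta = 23 (mod 31)


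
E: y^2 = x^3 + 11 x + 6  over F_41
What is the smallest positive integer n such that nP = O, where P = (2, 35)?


Compute successive multiples of P until we hit O:
  1P = (2, 35)
  2P = (29, 27)
  3P = (12, 12)
  4P = (4, 27)
  5P = (10, 38)
  6P = (8, 14)
  7P = (33, 12)
  8P = (24, 21)
  ... (continuing to 47P)
  47P = O

ord(P) = 47


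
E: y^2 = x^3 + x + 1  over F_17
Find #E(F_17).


For each x in F_17, count y with y^2 = x^3 + 1 x + 1 mod 17:
  x = 0: RHS = 1, y in [1, 16]  -> 2 point(s)
  x = 4: RHS = 1, y in [1, 16]  -> 2 point(s)
  x = 6: RHS = 2, y in [6, 11]  -> 2 point(s)
  x = 9: RHS = 8, y in [5, 12]  -> 2 point(s)
  x = 10: RHS = 8, y in [5, 12]  -> 2 point(s)
  x = 11: RHS = 0, y in [0]  -> 1 point(s)
  x = 13: RHS = 1, y in [1, 16]  -> 2 point(s)
  x = 15: RHS = 8, y in [5, 12]  -> 2 point(s)
  x = 16: RHS = 16, y in [4, 13]  -> 2 point(s)
Affine points: 17. Add the point at infinity: total = 18.

#E(F_17) = 18


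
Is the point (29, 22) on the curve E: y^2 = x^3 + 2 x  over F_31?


Check whether y^2 = x^3 + 2 x + 0 (mod 31) for (x, y) = (29, 22).
LHS: y^2 = 22^2 mod 31 = 19
RHS: x^3 + 2 x + 0 = 29^3 + 2*29 + 0 mod 31 = 19
LHS = RHS

Yes, on the curve


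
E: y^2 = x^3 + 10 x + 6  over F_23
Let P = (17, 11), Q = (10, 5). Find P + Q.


P != Q, so use the chord formula.
s = (y2 - y1) / (x2 - x1) = (17) / (16) mod 23 = 14
x3 = s^2 - x1 - x2 mod 23 = 14^2 - 17 - 10 = 8
y3 = s (x1 - x3) - y1 mod 23 = 14 * (17 - 8) - 11 = 0

P + Q = (8, 0)


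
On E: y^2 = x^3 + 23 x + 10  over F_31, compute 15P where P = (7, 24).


k = 15 = 1111_2 (binary, LSB first: 1111)
Double-and-add from P = (7, 24):
  bit 0 = 1: acc = O + (7, 24) = (7, 24)
  bit 1 = 1: acc = (7, 24) + (24, 23) = (28, 21)
  bit 2 = 1: acc = (28, 21) + (15, 17) = (29, 24)
  bit 3 = 1: acc = (29, 24) + (26, 7) = (15, 14)

15P = (15, 14)


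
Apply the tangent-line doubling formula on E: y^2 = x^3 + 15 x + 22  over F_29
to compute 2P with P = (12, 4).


Doubling: s = (3 x1^2 + a) / (2 y1)
s = (3*12^2 + 15) / (2*4) mod 29 = 16
x3 = s^2 - 2 x1 mod 29 = 16^2 - 2*12 = 0
y3 = s (x1 - x3) - y1 mod 29 = 16 * (12 - 0) - 4 = 14

2P = (0, 14)


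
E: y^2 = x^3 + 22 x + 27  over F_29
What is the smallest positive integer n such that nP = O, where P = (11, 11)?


Compute successive multiples of P until we hit O:
  1P = (11, 11)
  2P = (16, 3)
  3P = (15, 7)
  4P = (4, 11)
  5P = (14, 18)
  6P = (3, 27)
  7P = (19, 5)
  8P = (5, 28)
  ... (continuing to 19P)
  19P = O

ord(P) = 19


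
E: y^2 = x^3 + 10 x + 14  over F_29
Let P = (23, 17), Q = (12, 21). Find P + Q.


P != Q, so use the chord formula.
s = (y2 - y1) / (x2 - x1) = (4) / (18) mod 29 = 26
x3 = s^2 - x1 - x2 mod 29 = 26^2 - 23 - 12 = 3
y3 = s (x1 - x3) - y1 mod 29 = 26 * (23 - 3) - 17 = 10

P + Q = (3, 10)


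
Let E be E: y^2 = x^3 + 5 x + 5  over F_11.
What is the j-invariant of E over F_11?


Delta = -16(4 a^3 + 27 b^2) mod 11 = 10
-1728 * (4 a)^3 = -1728 * (4*5)^3 mod 11 = 8
j = 8 * 10^(-1) mod 11 = 3

j = 3 (mod 11)


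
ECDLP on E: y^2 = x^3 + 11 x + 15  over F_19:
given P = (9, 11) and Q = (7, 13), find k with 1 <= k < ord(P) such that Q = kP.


Enumerate multiples of P until we hit Q = (7, 13):
  1P = (9, 11)
  2P = (17, 2)
  3P = (10, 2)
  4P = (5, 10)
  5P = (11, 17)
  6P = (8, 11)
  7P = (2, 8)
  8P = (14, 14)
  9P = (7, 13)
Match found at i = 9.

k = 9


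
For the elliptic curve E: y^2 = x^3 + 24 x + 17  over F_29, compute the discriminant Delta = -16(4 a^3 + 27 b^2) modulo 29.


4 a^3 + 27 b^2 = 4*24^3 + 27*17^2 = 55296 + 7803 = 63099
Delta = -16 * (63099) = -1009584
Delta mod 29 = 22

Delta = 22 (mod 29)


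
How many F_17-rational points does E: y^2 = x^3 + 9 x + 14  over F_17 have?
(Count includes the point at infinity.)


For each x in F_17, count y with y^2 = x^3 + 9 x + 14 mod 17:
  x = 3: RHS = 0, y in [0]  -> 1 point(s)
  x = 9: RHS = 8, y in [5, 12]  -> 2 point(s)
  x = 10: RHS = 16, y in [4, 13]  -> 2 point(s)
  x = 11: RHS = 16, y in [4, 13]  -> 2 point(s)
  x = 13: RHS = 16, y in [4, 13]  -> 2 point(s)
  x = 16: RHS = 4, y in [2, 15]  -> 2 point(s)
Affine points: 11. Add the point at infinity: total = 12.

#E(F_17) = 12


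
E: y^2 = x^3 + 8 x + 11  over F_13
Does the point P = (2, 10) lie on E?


Check whether y^2 = x^3 + 8 x + 11 (mod 13) for (x, y) = (2, 10).
LHS: y^2 = 10^2 mod 13 = 9
RHS: x^3 + 8 x + 11 = 2^3 + 8*2 + 11 mod 13 = 9
LHS = RHS

Yes, on the curve


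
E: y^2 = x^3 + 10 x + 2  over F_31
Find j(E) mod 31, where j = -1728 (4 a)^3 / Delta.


Delta = -16(4 a^3 + 27 b^2) mod 31 = 23
-1728 * (4 a)^3 = -1728 * (4*10)^3 mod 31 = 4
j = 4 * 23^(-1) mod 31 = 15

j = 15 (mod 31)


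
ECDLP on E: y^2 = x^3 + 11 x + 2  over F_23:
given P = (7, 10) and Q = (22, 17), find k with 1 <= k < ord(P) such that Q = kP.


Enumerate multiples of P until we hit Q = (22, 17):
  1P = (7, 10)
  2P = (10, 10)
  3P = (6, 13)
  4P = (19, 3)
  5P = (9, 18)
  6P = (0, 18)
  7P = (22, 17)
Match found at i = 7.

k = 7


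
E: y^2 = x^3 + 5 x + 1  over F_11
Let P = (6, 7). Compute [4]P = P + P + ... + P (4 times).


k = 4 = 100_2 (binary, LSB first: 001)
Double-and-add from P = (6, 7):
  bit 0 = 0: acc unchanged = O
  bit 1 = 0: acc unchanged = O
  bit 2 = 1: acc = O + (9, 7) = (9, 7)

4P = (9, 7)


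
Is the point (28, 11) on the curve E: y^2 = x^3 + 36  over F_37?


Check whether y^2 = x^3 + 0 x + 36 (mod 37) for (x, y) = (28, 11).
LHS: y^2 = 11^2 mod 37 = 10
RHS: x^3 + 0 x + 36 = 28^3 + 0*28 + 36 mod 37 = 10
LHS = RHS

Yes, on the curve


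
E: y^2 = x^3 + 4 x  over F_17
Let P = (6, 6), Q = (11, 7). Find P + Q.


P != Q, so use the chord formula.
s = (y2 - y1) / (x2 - x1) = (1) / (5) mod 17 = 7
x3 = s^2 - x1 - x2 mod 17 = 7^2 - 6 - 11 = 15
y3 = s (x1 - x3) - y1 mod 17 = 7 * (6 - 15) - 6 = 16

P + Q = (15, 16)


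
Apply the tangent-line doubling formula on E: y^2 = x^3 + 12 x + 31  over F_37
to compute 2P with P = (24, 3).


Doubling: s = (3 x1^2 + a) / (2 y1)
s = (3*24^2 + 12) / (2*3) mod 37 = 31
x3 = s^2 - 2 x1 mod 37 = 31^2 - 2*24 = 25
y3 = s (x1 - x3) - y1 mod 37 = 31 * (24 - 25) - 3 = 3

2P = (25, 3)


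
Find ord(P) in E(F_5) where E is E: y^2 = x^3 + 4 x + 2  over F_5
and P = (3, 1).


Compute successive multiples of P until we hit O:
  1P = (3, 1)
  2P = (3, 4)
  3P = O

ord(P) = 3


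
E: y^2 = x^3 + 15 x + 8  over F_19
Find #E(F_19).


For each x in F_19, count y with y^2 = x^3 + 15 x + 8 mod 19:
  x = 1: RHS = 5, y in [9, 10]  -> 2 point(s)
  x = 3: RHS = 4, y in [2, 17]  -> 2 point(s)
  x = 7: RHS = 0, y in [0]  -> 1 point(s)
  x = 9: RHS = 17, y in [6, 13]  -> 2 point(s)
  x = 12: RHS = 16, y in [4, 15]  -> 2 point(s)
  x = 13: RHS = 6, y in [5, 14]  -> 2 point(s)
  x = 14: RHS = 17, y in [6, 13]  -> 2 point(s)
  x = 15: RHS = 17, y in [6, 13]  -> 2 point(s)
  x = 18: RHS = 11, y in [7, 12]  -> 2 point(s)
Affine points: 17. Add the point at infinity: total = 18.

#E(F_19) = 18


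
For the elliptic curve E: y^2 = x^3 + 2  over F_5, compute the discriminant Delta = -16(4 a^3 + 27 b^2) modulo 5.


4 a^3 + 27 b^2 = 4*0^3 + 27*2^2 = 0 + 108 = 108
Delta = -16 * (108) = -1728
Delta mod 5 = 2

Delta = 2 (mod 5)


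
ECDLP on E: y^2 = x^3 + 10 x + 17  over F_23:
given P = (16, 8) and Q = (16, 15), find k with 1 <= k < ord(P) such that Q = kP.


Enumerate multiples of P until we hit Q = (16, 15):
  1P = (16, 8)
  2P = (4, 12)
  3P = (21, 9)
  4P = (21, 14)
  5P = (4, 11)
  6P = (16, 15)
Match found at i = 6.

k = 6


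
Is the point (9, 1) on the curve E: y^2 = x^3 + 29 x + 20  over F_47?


Check whether y^2 = x^3 + 29 x + 20 (mod 47) for (x, y) = (9, 1).
LHS: y^2 = 1^2 mod 47 = 1
RHS: x^3 + 29 x + 20 = 9^3 + 29*9 + 20 mod 47 = 23
LHS != RHS

No, not on the curve


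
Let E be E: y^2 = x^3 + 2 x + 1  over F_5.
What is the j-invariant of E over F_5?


Delta = -16(4 a^3 + 27 b^2) mod 5 = 1
-1728 * (4 a)^3 = -1728 * (4*2)^3 mod 5 = 4
j = 4 * 1^(-1) mod 5 = 4

j = 4 (mod 5)


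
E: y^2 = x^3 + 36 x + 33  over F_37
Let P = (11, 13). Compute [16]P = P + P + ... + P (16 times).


k = 16 = 10000_2 (binary, LSB first: 00001)
Double-and-add from P = (11, 13):
  bit 0 = 0: acc unchanged = O
  bit 1 = 0: acc unchanged = O
  bit 2 = 0: acc unchanged = O
  bit 3 = 0: acc unchanged = O
  bit 4 = 1: acc = O + (35, 8) = (35, 8)

16P = (35, 8)


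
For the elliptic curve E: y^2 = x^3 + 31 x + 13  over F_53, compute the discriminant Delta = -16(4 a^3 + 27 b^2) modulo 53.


4 a^3 + 27 b^2 = 4*31^3 + 27*13^2 = 119164 + 4563 = 123727
Delta = -16 * (123727) = -1979632
Delta mod 53 = 24

Delta = 24 (mod 53)


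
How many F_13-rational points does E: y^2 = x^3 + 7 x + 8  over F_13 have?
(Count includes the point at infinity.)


For each x in F_13, count y with y^2 = x^3 + 7 x + 8 mod 13:
  x = 1: RHS = 3, y in [4, 9]  -> 2 point(s)
  x = 2: RHS = 4, y in [2, 11]  -> 2 point(s)
  x = 3: RHS = 4, y in [2, 11]  -> 2 point(s)
  x = 4: RHS = 9, y in [3, 10]  -> 2 point(s)
  x = 5: RHS = 12, y in [5, 8]  -> 2 point(s)
  x = 7: RHS = 10, y in [6, 7]  -> 2 point(s)
  x = 8: RHS = 4, y in [2, 11]  -> 2 point(s)
  x = 10: RHS = 12, y in [5, 8]  -> 2 point(s)
  x = 11: RHS = 12, y in [5, 8]  -> 2 point(s)
  x = 12: RHS = 0, y in [0]  -> 1 point(s)
Affine points: 19. Add the point at infinity: total = 20.

#E(F_13) = 20


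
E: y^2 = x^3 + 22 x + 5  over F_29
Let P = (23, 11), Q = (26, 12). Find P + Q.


P != Q, so use the chord formula.
s = (y2 - y1) / (x2 - x1) = (1) / (3) mod 29 = 10
x3 = s^2 - x1 - x2 mod 29 = 10^2 - 23 - 26 = 22
y3 = s (x1 - x3) - y1 mod 29 = 10 * (23 - 22) - 11 = 28

P + Q = (22, 28)


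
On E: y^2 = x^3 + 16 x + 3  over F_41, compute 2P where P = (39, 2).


Doubling: s = (3 x1^2 + a) / (2 y1)
s = (3*39^2 + 16) / (2*2) mod 41 = 7
x3 = s^2 - 2 x1 mod 41 = 7^2 - 2*39 = 12
y3 = s (x1 - x3) - y1 mod 41 = 7 * (39 - 12) - 2 = 23

2P = (12, 23)


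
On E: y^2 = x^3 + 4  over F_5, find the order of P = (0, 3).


Compute successive multiples of P until we hit O:
  1P = (0, 3)
  2P = (0, 2)
  3P = O

ord(P) = 3


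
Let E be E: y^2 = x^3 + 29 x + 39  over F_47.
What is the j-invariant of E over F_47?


Delta = -16(4 a^3 + 27 b^2) mod 47 = 9
-1728 * (4 a)^3 = -1728 * (4*29)^3 mod 47 = 4
j = 4 * 9^(-1) mod 47 = 37

j = 37 (mod 47)


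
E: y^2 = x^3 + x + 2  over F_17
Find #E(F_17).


For each x in F_17, count y with y^2 = x^3 + 1 x + 2 mod 17:
  x = 0: RHS = 2, y in [6, 11]  -> 2 point(s)
  x = 1: RHS = 4, y in [2, 15]  -> 2 point(s)
  x = 3: RHS = 15, y in [7, 10]  -> 2 point(s)
  x = 4: RHS = 2, y in [6, 11]  -> 2 point(s)
  x = 5: RHS = 13, y in [8, 9]  -> 2 point(s)
  x = 9: RHS = 9, y in [3, 14]  -> 2 point(s)
  x = 10: RHS = 9, y in [3, 14]  -> 2 point(s)
  x = 11: RHS = 1, y in [1, 16]  -> 2 point(s)
  x = 12: RHS = 8, y in [5, 12]  -> 2 point(s)
  x = 13: RHS = 2, y in [6, 11]  -> 2 point(s)
  x = 15: RHS = 9, y in [3, 14]  -> 2 point(s)
  x = 16: RHS = 0, y in [0]  -> 1 point(s)
Affine points: 23. Add the point at infinity: total = 24.

#E(F_17) = 24


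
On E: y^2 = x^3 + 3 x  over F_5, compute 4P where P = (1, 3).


k = 4 = 100_2 (binary, LSB first: 001)
Double-and-add from P = (1, 3):
  bit 0 = 0: acc unchanged = O
  bit 1 = 0: acc unchanged = O
  bit 2 = 1: acc = O + (1, 2) = (1, 2)

4P = (1, 2)


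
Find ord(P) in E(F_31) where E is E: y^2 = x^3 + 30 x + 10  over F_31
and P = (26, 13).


Compute successive multiples of P until we hit O:
  1P = (26, 13)
  2P = (17, 15)
  3P = (29, 29)
  4P = (1, 17)
  5P = (1, 14)
  6P = (29, 2)
  7P = (17, 16)
  8P = (26, 18)
  ... (continuing to 9P)
  9P = O

ord(P) = 9


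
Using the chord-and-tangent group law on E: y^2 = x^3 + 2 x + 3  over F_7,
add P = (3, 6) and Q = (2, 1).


P != Q, so use the chord formula.
s = (y2 - y1) / (x2 - x1) = (2) / (6) mod 7 = 5
x3 = s^2 - x1 - x2 mod 7 = 5^2 - 3 - 2 = 6
y3 = s (x1 - x3) - y1 mod 7 = 5 * (3 - 6) - 6 = 0

P + Q = (6, 0)


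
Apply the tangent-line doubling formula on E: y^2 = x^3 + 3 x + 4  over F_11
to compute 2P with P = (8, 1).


Doubling: s = (3 x1^2 + a) / (2 y1)
s = (3*8^2 + 3) / (2*1) mod 11 = 4
x3 = s^2 - 2 x1 mod 11 = 4^2 - 2*8 = 0
y3 = s (x1 - x3) - y1 mod 11 = 4 * (8 - 0) - 1 = 9

2P = (0, 9)


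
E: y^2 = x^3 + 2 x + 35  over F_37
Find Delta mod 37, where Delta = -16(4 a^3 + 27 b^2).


4 a^3 + 27 b^2 = 4*2^3 + 27*35^2 = 32 + 33075 = 33107
Delta = -16 * (33107) = -529712
Delta mod 37 = 17

Delta = 17 (mod 37)


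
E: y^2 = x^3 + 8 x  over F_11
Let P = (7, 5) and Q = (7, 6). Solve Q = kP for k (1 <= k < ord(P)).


Enumerate multiples of P until we hit Q = (7, 6):
  1P = (7, 5)
  2P = (9, 8)
  3P = (0, 0)
  4P = (9, 3)
  5P = (7, 6)
Match found at i = 5.

k = 5


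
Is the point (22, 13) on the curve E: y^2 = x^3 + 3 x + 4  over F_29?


Check whether y^2 = x^3 + 3 x + 4 (mod 29) for (x, y) = (22, 13).
LHS: y^2 = 13^2 mod 29 = 24
RHS: x^3 + 3 x + 4 = 22^3 + 3*22 + 4 mod 29 = 17
LHS != RHS

No, not on the curve


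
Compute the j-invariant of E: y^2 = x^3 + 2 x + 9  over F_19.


Delta = -16(4 a^3 + 27 b^2) mod 19 = 7
-1728 * (4 a)^3 = -1728 * (4*2)^3 mod 19 = 18
j = 18 * 7^(-1) mod 19 = 8

j = 8 (mod 19)


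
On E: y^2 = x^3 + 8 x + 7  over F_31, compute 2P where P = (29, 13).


Doubling: s = (3 x1^2 + a) / (2 y1)
s = (3*29^2 + 8) / (2*13) mod 31 = 27
x3 = s^2 - 2 x1 mod 31 = 27^2 - 2*29 = 20
y3 = s (x1 - x3) - y1 mod 31 = 27 * (29 - 20) - 13 = 13

2P = (20, 13)


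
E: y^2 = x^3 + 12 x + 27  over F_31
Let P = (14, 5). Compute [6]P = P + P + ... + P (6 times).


k = 6 = 110_2 (binary, LSB first: 011)
Double-and-add from P = (14, 5):
  bit 0 = 0: acc unchanged = O
  bit 1 = 1: acc = O + (7, 12) = (7, 12)
  bit 2 = 1: acc = (7, 12) + (11, 8) = (14, 26)

6P = (14, 26)


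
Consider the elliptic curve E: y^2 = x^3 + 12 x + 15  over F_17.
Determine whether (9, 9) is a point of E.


Check whether y^2 = x^3 + 12 x + 15 (mod 17) for (x, y) = (9, 9).
LHS: y^2 = 9^2 mod 17 = 13
RHS: x^3 + 12 x + 15 = 9^3 + 12*9 + 15 mod 17 = 2
LHS != RHS

No, not on the curve


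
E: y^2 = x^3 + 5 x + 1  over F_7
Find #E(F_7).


For each x in F_7, count y with y^2 = x^3 + 5 x + 1 mod 7:
  x = 0: RHS = 1, y in [1, 6]  -> 2 point(s)
  x = 1: RHS = 0, y in [0]  -> 1 point(s)
  x = 3: RHS = 1, y in [1, 6]  -> 2 point(s)
  x = 4: RHS = 1, y in [1, 6]  -> 2 point(s)
  x = 5: RHS = 4, y in [2, 5]  -> 2 point(s)
  x = 6: RHS = 2, y in [3, 4]  -> 2 point(s)
Affine points: 11. Add the point at infinity: total = 12.

#E(F_7) = 12


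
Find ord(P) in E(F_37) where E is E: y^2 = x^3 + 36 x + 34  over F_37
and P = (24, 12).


Compute successive multiples of P until we hit O:
  1P = (24, 12)
  2P = (17, 3)
  3P = (12, 14)
  4P = (0, 21)
  5P = (1, 21)
  6P = (16, 9)
  7P = (22, 35)
  8P = (3, 24)
  ... (continuing to 42P)
  42P = O

ord(P) = 42


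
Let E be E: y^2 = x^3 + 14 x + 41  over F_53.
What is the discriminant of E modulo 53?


4 a^3 + 27 b^2 = 4*14^3 + 27*41^2 = 10976 + 45387 = 56363
Delta = -16 * (56363) = -901808
Delta mod 53 = 40

Delta = 40 (mod 53)


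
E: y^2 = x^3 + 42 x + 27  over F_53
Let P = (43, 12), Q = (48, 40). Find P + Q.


P != Q, so use the chord formula.
s = (y2 - y1) / (x2 - x1) = (28) / (5) mod 53 = 48
x3 = s^2 - x1 - x2 mod 53 = 48^2 - 43 - 48 = 40
y3 = s (x1 - x3) - y1 mod 53 = 48 * (43 - 40) - 12 = 26

P + Q = (40, 26)


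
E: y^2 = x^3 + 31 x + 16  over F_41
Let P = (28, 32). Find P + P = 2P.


Doubling: s = (3 x1^2 + a) / (2 y1)
s = (3*28^2 + 31) / (2*32) mod 41 = 2
x3 = s^2 - 2 x1 mod 41 = 2^2 - 2*28 = 30
y3 = s (x1 - x3) - y1 mod 41 = 2 * (28 - 30) - 32 = 5

2P = (30, 5)


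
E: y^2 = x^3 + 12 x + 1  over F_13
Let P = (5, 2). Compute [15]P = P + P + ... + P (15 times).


k = 15 = 1111_2 (binary, LSB first: 1111)
Double-and-add from P = (5, 2):
  bit 0 = 1: acc = O + (5, 2) = (5, 2)
  bit 1 = 1: acc = (5, 2) + (4, 10) = (3, 8)
  bit 2 = 1: acc = (3, 8) + (1, 12) = (0, 12)
  bit 3 = 1: acc = (0, 12) + (12, 12) = (1, 1)

15P = (1, 1)


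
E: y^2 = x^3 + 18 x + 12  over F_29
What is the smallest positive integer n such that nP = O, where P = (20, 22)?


Compute successive multiples of P until we hit O:
  1P = (20, 22)
  2P = (18, 7)
  3P = (11, 2)
  4P = (28, 15)
  5P = (23, 6)
  6P = (8, 1)
  7P = (24, 0)
  8P = (8, 28)
  ... (continuing to 14P)
  14P = O

ord(P) = 14


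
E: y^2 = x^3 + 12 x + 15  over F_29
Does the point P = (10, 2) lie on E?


Check whether y^2 = x^3 + 12 x + 15 (mod 29) for (x, y) = (10, 2).
LHS: y^2 = 2^2 mod 29 = 4
RHS: x^3 + 12 x + 15 = 10^3 + 12*10 + 15 mod 29 = 4
LHS = RHS

Yes, on the curve


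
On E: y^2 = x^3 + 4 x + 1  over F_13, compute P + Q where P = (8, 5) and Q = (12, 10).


P != Q, so use the chord formula.
s = (y2 - y1) / (x2 - x1) = (5) / (4) mod 13 = 11
x3 = s^2 - x1 - x2 mod 13 = 11^2 - 8 - 12 = 10
y3 = s (x1 - x3) - y1 mod 13 = 11 * (8 - 10) - 5 = 12

P + Q = (10, 12)


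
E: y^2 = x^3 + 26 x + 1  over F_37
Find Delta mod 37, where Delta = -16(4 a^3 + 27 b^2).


4 a^3 + 27 b^2 = 4*26^3 + 27*1^2 = 70304 + 27 = 70331
Delta = -16 * (70331) = -1125296
Delta mod 37 = 22

Delta = 22 (mod 37)


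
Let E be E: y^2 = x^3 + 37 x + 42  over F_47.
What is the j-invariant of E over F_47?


Delta = -16(4 a^3 + 27 b^2) mod 47 = 43
-1728 * (4 a)^3 = -1728 * (4*37)^3 mod 47 = 13
j = 13 * 43^(-1) mod 47 = 32

j = 32 (mod 47)


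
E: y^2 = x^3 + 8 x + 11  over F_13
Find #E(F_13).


For each x in F_13, count y with y^2 = x^3 + 8 x + 11 mod 13:
  x = 2: RHS = 9, y in [3, 10]  -> 2 point(s)
  x = 3: RHS = 10, y in [6, 7]  -> 2 point(s)
  x = 4: RHS = 3, y in [4, 9]  -> 2 point(s)
  x = 10: RHS = 12, y in [5, 8]  -> 2 point(s)
  x = 11: RHS = 0, y in [0]  -> 1 point(s)
Affine points: 9. Add the point at infinity: total = 10.

#E(F_13) = 10


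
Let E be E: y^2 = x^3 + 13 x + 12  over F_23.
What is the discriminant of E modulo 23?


4 a^3 + 27 b^2 = 4*13^3 + 27*12^2 = 8788 + 3888 = 12676
Delta = -16 * (12676) = -202816
Delta mod 23 = 21

Delta = 21 (mod 23)


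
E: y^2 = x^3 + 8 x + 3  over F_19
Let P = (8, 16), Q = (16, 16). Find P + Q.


P != Q, so use the chord formula.
s = (y2 - y1) / (x2 - x1) = (0) / (8) mod 19 = 0
x3 = s^2 - x1 - x2 mod 19 = 0^2 - 8 - 16 = 14
y3 = s (x1 - x3) - y1 mod 19 = 0 * (8 - 14) - 16 = 3

P + Q = (14, 3)


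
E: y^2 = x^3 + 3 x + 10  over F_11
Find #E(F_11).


For each x in F_11, count y with y^2 = x^3 + 3 x + 10 mod 11:
  x = 1: RHS = 3, y in [5, 6]  -> 2 point(s)
  x = 4: RHS = 9, y in [3, 8]  -> 2 point(s)
  x = 7: RHS = 0, y in [0]  -> 1 point(s)
Affine points: 5. Add the point at infinity: total = 6.

#E(F_11) = 6


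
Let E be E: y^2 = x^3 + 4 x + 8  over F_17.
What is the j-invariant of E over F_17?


Delta = -16(4 a^3 + 27 b^2) mod 17 = 12
-1728 * (4 a)^3 = -1728 * (4*4)^3 mod 17 = 11
j = 11 * 12^(-1) mod 17 = 8

j = 8 (mod 17)


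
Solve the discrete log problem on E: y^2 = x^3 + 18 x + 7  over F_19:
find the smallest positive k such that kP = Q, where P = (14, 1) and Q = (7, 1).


Enumerate multiples of P until we hit Q = (7, 1):
  1P = (14, 1)
  2P = (11, 15)
  3P = (1, 8)
  4P = (8, 6)
  5P = (13, 14)
  6P = (9, 10)
  7P = (0, 8)
  8P = (10, 16)
  9P = (15, 17)
  10P = (18, 11)
  11P = (17, 1)
  12P = (7, 18)
  13P = (7, 1)
Match found at i = 13.

k = 13


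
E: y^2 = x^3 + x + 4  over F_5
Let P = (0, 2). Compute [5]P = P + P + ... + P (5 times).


k = 5 = 101_2 (binary, LSB first: 101)
Double-and-add from P = (0, 2):
  bit 0 = 1: acc = O + (0, 2) = (0, 2)
  bit 1 = 0: acc unchanged = (0, 2)
  bit 2 = 1: acc = (0, 2) + (2, 3) = (2, 2)

5P = (2, 2)


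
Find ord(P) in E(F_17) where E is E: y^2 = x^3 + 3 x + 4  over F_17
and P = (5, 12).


Compute successive multiples of P until we hit O:
  1P = (5, 12)
  2P = (8, 8)
  3P = (2, 1)
  4P = (14, 6)
  5P = (6, 0)
  6P = (14, 11)
  7P = (2, 16)
  8P = (8, 9)
  ... (continuing to 10P)
  10P = O

ord(P) = 10


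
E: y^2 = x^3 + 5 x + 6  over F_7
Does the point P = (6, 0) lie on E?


Check whether y^2 = x^3 + 5 x + 6 (mod 7) for (x, y) = (6, 0).
LHS: y^2 = 0^2 mod 7 = 0
RHS: x^3 + 5 x + 6 = 6^3 + 5*6 + 6 mod 7 = 0
LHS = RHS

Yes, on the curve


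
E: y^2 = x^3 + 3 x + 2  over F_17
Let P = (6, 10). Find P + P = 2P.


Doubling: s = (3 x1^2 + a) / (2 y1)
s = (3*6^2 + 3) / (2*10) mod 17 = 3
x3 = s^2 - 2 x1 mod 17 = 3^2 - 2*6 = 14
y3 = s (x1 - x3) - y1 mod 17 = 3 * (6 - 14) - 10 = 0

2P = (14, 0)


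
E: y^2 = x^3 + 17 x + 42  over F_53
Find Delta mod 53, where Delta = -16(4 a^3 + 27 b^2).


4 a^3 + 27 b^2 = 4*17^3 + 27*42^2 = 19652 + 47628 = 67280
Delta = -16 * (67280) = -1076480
Delta mod 53 = 3

Delta = 3 (mod 53)


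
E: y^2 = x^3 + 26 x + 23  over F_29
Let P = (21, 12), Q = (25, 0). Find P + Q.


P != Q, so use the chord formula.
s = (y2 - y1) / (x2 - x1) = (17) / (4) mod 29 = 26
x3 = s^2 - x1 - x2 mod 29 = 26^2 - 21 - 25 = 21
y3 = s (x1 - x3) - y1 mod 29 = 26 * (21 - 21) - 12 = 17

P + Q = (21, 17)


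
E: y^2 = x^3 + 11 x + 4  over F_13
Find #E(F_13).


For each x in F_13, count y with y^2 = x^3 + 11 x + 4 mod 13:
  x = 0: RHS = 4, y in [2, 11]  -> 2 point(s)
  x = 1: RHS = 3, y in [4, 9]  -> 2 point(s)
  x = 3: RHS = 12, y in [5, 8]  -> 2 point(s)
  x = 6: RHS = 0, y in [0]  -> 1 point(s)
  x = 9: RHS = 0, y in [0]  -> 1 point(s)
  x = 10: RHS = 9, y in [3, 10]  -> 2 point(s)
  x = 11: RHS = 0, y in [0]  -> 1 point(s)
Affine points: 11. Add the point at infinity: total = 12.

#E(F_13) = 12


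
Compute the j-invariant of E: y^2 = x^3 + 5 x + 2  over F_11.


Delta = -16(4 a^3 + 27 b^2) mod 11 = 7
-1728 * (4 a)^3 = -1728 * (4*5)^3 mod 11 = 8
j = 8 * 7^(-1) mod 11 = 9

j = 9 (mod 11)


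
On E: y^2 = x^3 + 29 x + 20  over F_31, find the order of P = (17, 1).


Compute successive multiples of P until we hit O:
  1P = (17, 1)
  2P = (7, 15)
  3P = (4, 18)
  4P = (24, 1)
  5P = (21, 30)
  6P = (1, 22)
  7P = (10, 15)
  8P = (8, 12)
  ... (continuing to 37P)
  37P = O

ord(P) = 37


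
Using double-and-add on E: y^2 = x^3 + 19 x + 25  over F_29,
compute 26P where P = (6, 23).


k = 26 = 11010_2 (binary, LSB first: 01011)
Double-and-add from P = (6, 23):
  bit 0 = 0: acc unchanged = O
  bit 1 = 1: acc = O + (12, 26) = (12, 26)
  bit 2 = 0: acc unchanged = (12, 26)
  bit 3 = 1: acc = (12, 26) + (21, 12) = (2, 10)
  bit 4 = 1: acc = (2, 10) + (0, 24) = (18, 15)

26P = (18, 15)


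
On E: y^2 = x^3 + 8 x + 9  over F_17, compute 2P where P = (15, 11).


Doubling: s = (3 x1^2 + a) / (2 y1)
s = (3*15^2 + 8) / (2*11) mod 17 = 4
x3 = s^2 - 2 x1 mod 17 = 4^2 - 2*15 = 3
y3 = s (x1 - x3) - y1 mod 17 = 4 * (15 - 3) - 11 = 3

2P = (3, 3)


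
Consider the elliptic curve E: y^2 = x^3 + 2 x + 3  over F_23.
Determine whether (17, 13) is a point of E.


Check whether y^2 = x^3 + 2 x + 3 (mod 23) for (x, y) = (17, 13).
LHS: y^2 = 13^2 mod 23 = 8
RHS: x^3 + 2 x + 3 = 17^3 + 2*17 + 3 mod 23 = 5
LHS != RHS

No, not on the curve


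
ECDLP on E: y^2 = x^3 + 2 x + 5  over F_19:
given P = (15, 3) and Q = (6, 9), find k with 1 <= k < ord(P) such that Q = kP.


Enumerate multiples of P until we hit Q = (6, 9):
  1P = (15, 3)
  2P = (12, 3)
  3P = (11, 16)
  4P = (0, 10)
  5P = (13, 10)
  6P = (8, 1)
  7P = (5, 8)
  8P = (4, 1)
  9P = (6, 9)
Match found at i = 9.

k = 9


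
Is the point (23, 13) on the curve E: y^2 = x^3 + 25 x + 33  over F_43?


Check whether y^2 = x^3 + 25 x + 33 (mod 43) for (x, y) = (23, 13).
LHS: y^2 = 13^2 mod 43 = 40
RHS: x^3 + 25 x + 33 = 23^3 + 25*23 + 33 mod 43 = 4
LHS != RHS

No, not on the curve


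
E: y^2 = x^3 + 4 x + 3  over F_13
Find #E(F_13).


For each x in F_13, count y with y^2 = x^3 + 4 x + 3 mod 13:
  x = 0: RHS = 3, y in [4, 9]  -> 2 point(s)
  x = 3: RHS = 3, y in [4, 9]  -> 2 point(s)
  x = 6: RHS = 9, y in [3, 10]  -> 2 point(s)
  x = 7: RHS = 10, y in [6, 7]  -> 2 point(s)
  x = 8: RHS = 1, y in [1, 12]  -> 2 point(s)
  x = 9: RHS = 1, y in [1, 12]  -> 2 point(s)
  x = 10: RHS = 3, y in [4, 9]  -> 2 point(s)
  x = 11: RHS = 0, y in [0]  -> 1 point(s)
Affine points: 15. Add the point at infinity: total = 16.

#E(F_13) = 16


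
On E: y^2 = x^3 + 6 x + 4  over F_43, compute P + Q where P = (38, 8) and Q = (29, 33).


P != Q, so use the chord formula.
s = (y2 - y1) / (x2 - x1) = (25) / (34) mod 43 = 2
x3 = s^2 - x1 - x2 mod 43 = 2^2 - 38 - 29 = 23
y3 = s (x1 - x3) - y1 mod 43 = 2 * (38 - 23) - 8 = 22

P + Q = (23, 22)


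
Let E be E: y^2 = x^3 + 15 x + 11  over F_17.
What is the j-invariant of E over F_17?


Delta = -16(4 a^3 + 27 b^2) mod 17 = 5
-1728 * (4 a)^3 = -1728 * (4*15)^3 mod 17 = 5
j = 5 * 5^(-1) mod 17 = 1

j = 1 (mod 17)


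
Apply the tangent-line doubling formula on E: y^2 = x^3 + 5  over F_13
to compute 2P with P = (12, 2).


Doubling: s = (3 x1^2 + a) / (2 y1)
s = (3*12^2 + 0) / (2*2) mod 13 = 4
x3 = s^2 - 2 x1 mod 13 = 4^2 - 2*12 = 5
y3 = s (x1 - x3) - y1 mod 13 = 4 * (12 - 5) - 2 = 0

2P = (5, 0)


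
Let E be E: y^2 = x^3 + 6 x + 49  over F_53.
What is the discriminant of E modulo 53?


4 a^3 + 27 b^2 = 4*6^3 + 27*49^2 = 864 + 64827 = 65691
Delta = -16 * (65691) = -1051056
Delta mod 53 = 40

Delta = 40 (mod 53)


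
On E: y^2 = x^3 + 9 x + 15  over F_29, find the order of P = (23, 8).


Compute successive multiples of P until we hit O:
  1P = (23, 8)
  2P = (6, 13)
  3P = (4, 12)
  4P = (1, 24)
  5P = (12, 13)
  6P = (28, 18)
  7P = (11, 16)
  8P = (18, 8)
  ... (continuing to 25P)
  25P = O

ord(P) = 25


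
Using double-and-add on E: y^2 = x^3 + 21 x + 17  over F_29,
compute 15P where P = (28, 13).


k = 15 = 1111_2 (binary, LSB first: 1111)
Double-and-add from P = (28, 13):
  bit 0 = 1: acc = O + (28, 13) = (28, 13)
  bit 1 = 1: acc = (28, 13) + (8, 1) = (27, 5)
  bit 2 = 1: acc = (27, 5) + (9, 23) = (23, 20)
  bit 3 = 1: acc = (23, 20) + (2, 26) = (10, 26)

15P = (10, 26)


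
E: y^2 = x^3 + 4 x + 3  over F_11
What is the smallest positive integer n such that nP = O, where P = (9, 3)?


Compute successive multiples of P until we hit O:
  1P = (9, 3)
  2P = (5, 4)
  3P = (6, 10)
  4P = (10, 3)
  5P = (3, 8)
  6P = (0, 6)
  7P = (7, 0)
  8P = (0, 5)
  ... (continuing to 14P)
  14P = O

ord(P) = 14


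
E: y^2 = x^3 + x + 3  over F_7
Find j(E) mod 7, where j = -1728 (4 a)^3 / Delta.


Delta = -16(4 a^3 + 27 b^2) mod 7 = 3
-1728 * (4 a)^3 = -1728 * (4*1)^3 mod 7 = 1
j = 1 * 3^(-1) mod 7 = 5

j = 5 (mod 7)


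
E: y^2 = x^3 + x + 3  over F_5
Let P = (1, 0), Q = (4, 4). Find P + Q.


P != Q, so use the chord formula.
s = (y2 - y1) / (x2 - x1) = (4) / (3) mod 5 = 3
x3 = s^2 - x1 - x2 mod 5 = 3^2 - 1 - 4 = 4
y3 = s (x1 - x3) - y1 mod 5 = 3 * (1 - 4) - 0 = 1

P + Q = (4, 1)


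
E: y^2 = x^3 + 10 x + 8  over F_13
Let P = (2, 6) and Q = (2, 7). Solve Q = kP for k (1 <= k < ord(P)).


Enumerate multiples of P until we hit Q = (2, 7):
  1P = (2, 6)
  2P = (12, 6)
  3P = (12, 7)
  4P = (2, 7)
Match found at i = 4.

k = 4


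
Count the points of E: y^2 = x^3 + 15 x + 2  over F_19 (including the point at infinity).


For each x in F_19, count y with y^2 = x^3 + 15 x + 2 mod 19:
  x = 3: RHS = 17, y in [6, 13]  -> 2 point(s)
  x = 6: RHS = 4, y in [2, 17]  -> 2 point(s)
  x = 8: RHS = 7, y in [8, 11]  -> 2 point(s)
  x = 9: RHS = 11, y in [7, 12]  -> 2 point(s)
  x = 11: RHS = 16, y in [4, 15]  -> 2 point(s)
  x = 13: RHS = 0, y in [0]  -> 1 point(s)
  x = 14: RHS = 11, y in [7, 12]  -> 2 point(s)
  x = 15: RHS = 11, y in [7, 12]  -> 2 point(s)
  x = 16: RHS = 6, y in [5, 14]  -> 2 point(s)
  x = 18: RHS = 5, y in [9, 10]  -> 2 point(s)
Affine points: 19. Add the point at infinity: total = 20.

#E(F_19) = 20


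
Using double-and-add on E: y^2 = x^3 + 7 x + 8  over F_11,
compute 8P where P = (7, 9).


k = 8 = 1000_2 (binary, LSB first: 0001)
Double-and-add from P = (7, 9):
  bit 0 = 0: acc unchanged = O
  bit 1 = 0: acc unchanged = O
  bit 2 = 0: acc unchanged = O
  bit 3 = 1: acc = O + (3, 1) = (3, 1)

8P = (3, 1)


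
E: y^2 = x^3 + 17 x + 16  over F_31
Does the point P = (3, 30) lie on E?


Check whether y^2 = x^3 + 17 x + 16 (mod 31) for (x, y) = (3, 30).
LHS: y^2 = 30^2 mod 31 = 1
RHS: x^3 + 17 x + 16 = 3^3 + 17*3 + 16 mod 31 = 1
LHS = RHS

Yes, on the curve


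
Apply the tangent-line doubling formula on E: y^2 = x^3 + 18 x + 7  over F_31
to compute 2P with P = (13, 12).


Doubling: s = (3 x1^2 + a) / (2 y1)
s = (3*13^2 + 18) / (2*12) mod 31 = 18
x3 = s^2 - 2 x1 mod 31 = 18^2 - 2*13 = 19
y3 = s (x1 - x3) - y1 mod 31 = 18 * (13 - 19) - 12 = 4

2P = (19, 4)


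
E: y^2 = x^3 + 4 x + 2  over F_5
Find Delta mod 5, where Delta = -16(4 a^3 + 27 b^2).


4 a^3 + 27 b^2 = 4*4^3 + 27*2^2 = 256 + 108 = 364
Delta = -16 * (364) = -5824
Delta mod 5 = 1

Delta = 1 (mod 5)


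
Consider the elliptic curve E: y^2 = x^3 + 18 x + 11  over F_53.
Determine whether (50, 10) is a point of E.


Check whether y^2 = x^3 + 18 x + 11 (mod 53) for (x, y) = (50, 10).
LHS: y^2 = 10^2 mod 53 = 47
RHS: x^3 + 18 x + 11 = 50^3 + 18*50 + 11 mod 53 = 36
LHS != RHS

No, not on the curve


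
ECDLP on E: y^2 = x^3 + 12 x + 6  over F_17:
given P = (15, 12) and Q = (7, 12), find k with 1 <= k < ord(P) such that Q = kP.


Enumerate multiples of P until we hit Q = (7, 12):
  1P = (15, 12)
  2P = (5, 15)
  3P = (1, 11)
  4P = (3, 1)
  5P = (12, 12)
  6P = (7, 5)
  7P = (4, 4)
  8P = (13, 8)
  9P = (10, 15)
  10P = (8, 11)
  11P = (2, 2)
  12P = (2, 15)
  13P = (8, 6)
  14P = (10, 2)
  15P = (13, 9)
  16P = (4, 13)
  17P = (7, 12)
Match found at i = 17.

k = 17


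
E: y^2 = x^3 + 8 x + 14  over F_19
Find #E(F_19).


For each x in F_19, count y with y^2 = x^3 + 8 x + 14 mod 19:
  x = 1: RHS = 4, y in [2, 17]  -> 2 point(s)
  x = 2: RHS = 0, y in [0]  -> 1 point(s)
  x = 8: RHS = 1, y in [1, 18]  -> 2 point(s)
  x = 9: RHS = 17, y in [6, 13]  -> 2 point(s)
  x = 10: RHS = 11, y in [7, 12]  -> 2 point(s)
  x = 13: RHS = 16, y in [4, 15]  -> 2 point(s)
  x = 14: RHS = 1, y in [1, 18]  -> 2 point(s)
  x = 16: RHS = 1, y in [1, 18]  -> 2 point(s)
  x = 17: RHS = 9, y in [3, 16]  -> 2 point(s)
  x = 18: RHS = 5, y in [9, 10]  -> 2 point(s)
Affine points: 19. Add the point at infinity: total = 20.

#E(F_19) = 20


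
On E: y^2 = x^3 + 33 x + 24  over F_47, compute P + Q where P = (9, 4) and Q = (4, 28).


P != Q, so use the chord formula.
s = (y2 - y1) / (x2 - x1) = (24) / (42) mod 47 = 14
x3 = s^2 - x1 - x2 mod 47 = 14^2 - 9 - 4 = 42
y3 = s (x1 - x3) - y1 mod 47 = 14 * (9 - 42) - 4 = 4

P + Q = (42, 4)


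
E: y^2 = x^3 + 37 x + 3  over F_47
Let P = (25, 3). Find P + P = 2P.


Doubling: s = (3 x1^2 + a) / (2 y1)
s = (3*25^2 + 37) / (2*3) mod 47 = 21
x3 = s^2 - 2 x1 mod 47 = 21^2 - 2*25 = 15
y3 = s (x1 - x3) - y1 mod 47 = 21 * (25 - 15) - 3 = 19

2P = (15, 19)


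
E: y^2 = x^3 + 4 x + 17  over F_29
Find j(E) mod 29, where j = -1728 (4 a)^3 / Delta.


Delta = -16(4 a^3 + 27 b^2) mod 29 = 19
-1728 * (4 a)^3 = -1728 * (4*4)^3 mod 29 = 26
j = 26 * 19^(-1) mod 29 = 9

j = 9 (mod 29)


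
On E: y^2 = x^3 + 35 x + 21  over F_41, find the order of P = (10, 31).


Compute successive multiples of P until we hit O:
  1P = (10, 31)
  2P = (12, 23)
  3P = (35, 28)
  4P = (1, 4)
  5P = (39, 5)
  6P = (32, 17)
  7P = (36, 34)
  8P = (18, 28)
  ... (continuing to 42P)
  42P = O

ord(P) = 42


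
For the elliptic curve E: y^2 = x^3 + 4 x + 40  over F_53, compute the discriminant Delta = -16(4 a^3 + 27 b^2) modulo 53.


4 a^3 + 27 b^2 = 4*4^3 + 27*40^2 = 256 + 43200 = 43456
Delta = -16 * (43456) = -695296
Delta mod 53 = 11

Delta = 11 (mod 53)


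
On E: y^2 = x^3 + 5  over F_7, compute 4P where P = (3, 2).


k = 4 = 100_2 (binary, LSB first: 001)
Double-and-add from P = (3, 2):
  bit 0 = 0: acc unchanged = O
  bit 1 = 0: acc unchanged = O
  bit 2 = 1: acc = O + (6, 2) = (6, 2)

4P = (6, 2)


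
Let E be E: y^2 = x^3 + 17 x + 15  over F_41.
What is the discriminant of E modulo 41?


4 a^3 + 27 b^2 = 4*17^3 + 27*15^2 = 19652 + 6075 = 25727
Delta = -16 * (25727) = -411632
Delta mod 41 = 8

Delta = 8 (mod 41)


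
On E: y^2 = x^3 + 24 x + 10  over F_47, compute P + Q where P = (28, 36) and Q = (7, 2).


P != Q, so use the chord formula.
s = (y2 - y1) / (x2 - x1) = (13) / (26) mod 47 = 24
x3 = s^2 - x1 - x2 mod 47 = 24^2 - 28 - 7 = 24
y3 = s (x1 - x3) - y1 mod 47 = 24 * (28 - 24) - 36 = 13

P + Q = (24, 13)


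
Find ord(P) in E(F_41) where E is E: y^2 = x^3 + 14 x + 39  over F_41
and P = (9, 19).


Compute successive multiples of P until we hit O:
  1P = (9, 19)
  2P = (0, 30)
  3P = (34, 7)
  4P = (37, 1)
  5P = (27, 16)
  6P = (13, 9)
  7P = (15, 37)
  8P = (26, 12)
  ... (continuing to 32P)
  32P = O

ord(P) = 32


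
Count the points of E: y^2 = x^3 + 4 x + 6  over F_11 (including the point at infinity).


For each x in F_11, count y with y^2 = x^3 + 4 x + 6 mod 11:
  x = 1: RHS = 0, y in [0]  -> 1 point(s)
  x = 2: RHS = 0, y in [0]  -> 1 point(s)
  x = 3: RHS = 1, y in [1, 10]  -> 2 point(s)
  x = 4: RHS = 9, y in [3, 8]  -> 2 point(s)
  x = 6: RHS = 4, y in [2, 9]  -> 2 point(s)
  x = 7: RHS = 3, y in [5, 6]  -> 2 point(s)
  x = 8: RHS = 0, y in [0]  -> 1 point(s)
  x = 9: RHS = 1, y in [1, 10]  -> 2 point(s)
  x = 10: RHS = 1, y in [1, 10]  -> 2 point(s)
Affine points: 15. Add the point at infinity: total = 16.

#E(F_11) = 16


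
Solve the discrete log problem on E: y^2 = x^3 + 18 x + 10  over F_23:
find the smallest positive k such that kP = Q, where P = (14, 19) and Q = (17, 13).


Enumerate multiples of P until we hit Q = (17, 13):
  1P = (14, 19)
  2P = (19, 9)
  3P = (17, 10)
  4P = (1, 11)
  5P = (16, 1)
  6P = (5, 15)
  7P = (13, 7)
  8P = (2, 10)
  9P = (9, 2)
  10P = (18, 18)
  11P = (4, 13)
  12P = (21, 9)
  13P = (6, 9)
  14P = (6, 14)
  15P = (21, 14)
  16P = (4, 10)
  17P = (18, 5)
  18P = (9, 21)
  19P = (2, 13)
  20P = (13, 16)
  21P = (5, 8)
  22P = (16, 22)
  23P = (1, 12)
  24P = (17, 13)
Match found at i = 24.

k = 24


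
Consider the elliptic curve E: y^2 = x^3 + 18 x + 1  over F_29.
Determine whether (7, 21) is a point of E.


Check whether y^2 = x^3 + 18 x + 1 (mod 29) for (x, y) = (7, 21).
LHS: y^2 = 21^2 mod 29 = 6
RHS: x^3 + 18 x + 1 = 7^3 + 18*7 + 1 mod 29 = 6
LHS = RHS

Yes, on the curve


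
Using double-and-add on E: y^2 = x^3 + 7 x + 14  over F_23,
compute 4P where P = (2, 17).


k = 4 = 100_2 (binary, LSB first: 001)
Double-and-add from P = (2, 17):
  bit 0 = 0: acc unchanged = O
  bit 1 = 0: acc unchanged = O
  bit 2 = 1: acc = O + (20, 14) = (20, 14)

4P = (20, 14)


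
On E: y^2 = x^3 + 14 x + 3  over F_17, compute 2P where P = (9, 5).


Doubling: s = (3 x1^2 + a) / (2 y1)
s = (3*9^2 + 14) / (2*5) mod 17 = 7
x3 = s^2 - 2 x1 mod 17 = 7^2 - 2*9 = 14
y3 = s (x1 - x3) - y1 mod 17 = 7 * (9 - 14) - 5 = 11

2P = (14, 11)


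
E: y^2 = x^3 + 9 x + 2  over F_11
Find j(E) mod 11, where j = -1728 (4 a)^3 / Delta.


Delta = -16(4 a^3 + 27 b^2) mod 11 = 5
-1728 * (4 a)^3 = -1728 * (4*9)^3 mod 11 = 6
j = 6 * 5^(-1) mod 11 = 10

j = 10 (mod 11)


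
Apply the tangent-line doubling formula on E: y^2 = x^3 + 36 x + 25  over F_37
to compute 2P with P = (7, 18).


Doubling: s = (3 x1^2 + a) / (2 y1)
s = (3*7^2 + 36) / (2*18) mod 37 = 2
x3 = s^2 - 2 x1 mod 37 = 2^2 - 2*7 = 27
y3 = s (x1 - x3) - y1 mod 37 = 2 * (7 - 27) - 18 = 16

2P = (27, 16)


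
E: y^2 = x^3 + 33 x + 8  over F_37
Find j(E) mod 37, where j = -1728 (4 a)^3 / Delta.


Delta = -16(4 a^3 + 27 b^2) mod 37 = 17
-1728 * (4 a)^3 = -1728 * (4*33)^3 mod 37 = 10
j = 10 * 17^(-1) mod 37 = 18

j = 18 (mod 37)


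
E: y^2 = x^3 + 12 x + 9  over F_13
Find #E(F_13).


For each x in F_13, count y with y^2 = x^3 + 12 x + 9 mod 13:
  x = 0: RHS = 9, y in [3, 10]  -> 2 point(s)
  x = 1: RHS = 9, y in [3, 10]  -> 2 point(s)
  x = 4: RHS = 4, y in [2, 11]  -> 2 point(s)
  x = 5: RHS = 12, y in [5, 8]  -> 2 point(s)
  x = 9: RHS = 1, y in [1, 12]  -> 2 point(s)
  x = 11: RHS = 3, y in [4, 9]  -> 2 point(s)
  x = 12: RHS = 9, y in [3, 10]  -> 2 point(s)
Affine points: 14. Add the point at infinity: total = 15.

#E(F_13) = 15


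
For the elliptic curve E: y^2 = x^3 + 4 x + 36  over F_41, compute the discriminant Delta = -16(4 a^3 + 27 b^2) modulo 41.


4 a^3 + 27 b^2 = 4*4^3 + 27*36^2 = 256 + 34992 = 35248
Delta = -16 * (35248) = -563968
Delta mod 41 = 28

Delta = 28 (mod 41)


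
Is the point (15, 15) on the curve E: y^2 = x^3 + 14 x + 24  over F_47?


Check whether y^2 = x^3 + 14 x + 24 (mod 47) for (x, y) = (15, 15).
LHS: y^2 = 15^2 mod 47 = 37
RHS: x^3 + 14 x + 24 = 15^3 + 14*15 + 24 mod 47 = 37
LHS = RHS

Yes, on the curve


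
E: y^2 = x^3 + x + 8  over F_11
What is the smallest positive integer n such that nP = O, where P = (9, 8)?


Compute successive multiples of P until we hit O:
  1P = (9, 8)
  2P = (9, 3)
  3P = O

ord(P) = 3


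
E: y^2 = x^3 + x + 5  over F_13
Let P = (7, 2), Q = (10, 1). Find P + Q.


P != Q, so use the chord formula.
s = (y2 - y1) / (x2 - x1) = (12) / (3) mod 13 = 4
x3 = s^2 - x1 - x2 mod 13 = 4^2 - 7 - 10 = 12
y3 = s (x1 - x3) - y1 mod 13 = 4 * (7 - 12) - 2 = 4

P + Q = (12, 4)


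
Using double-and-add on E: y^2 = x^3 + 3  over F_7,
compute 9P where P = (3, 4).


k = 9 = 1001_2 (binary, LSB first: 1001)
Double-and-add from P = (3, 4):
  bit 0 = 1: acc = O + (3, 4) = (3, 4)
  bit 1 = 0: acc unchanged = (3, 4)
  bit 2 = 0: acc unchanged = (3, 4)
  bit 3 = 1: acc = (3, 4) + (1, 5) = (5, 4)

9P = (5, 4)


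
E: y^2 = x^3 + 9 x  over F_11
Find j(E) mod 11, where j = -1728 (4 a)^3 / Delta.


Delta = -16(4 a^3 + 27 b^2) mod 11 = 6
-1728 * (4 a)^3 = -1728 * (4*9)^3 mod 11 = 6
j = 6 * 6^(-1) mod 11 = 1

j = 1 (mod 11)


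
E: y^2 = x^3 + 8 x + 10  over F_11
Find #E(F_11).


For each x in F_11, count y with y^2 = x^3 + 8 x + 10 mod 11:
  x = 2: RHS = 1, y in [1, 10]  -> 2 point(s)
  x = 8: RHS = 3, y in [5, 6]  -> 2 point(s)
  x = 10: RHS = 1, y in [1, 10]  -> 2 point(s)
Affine points: 6. Add the point at infinity: total = 7.

#E(F_11) = 7
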